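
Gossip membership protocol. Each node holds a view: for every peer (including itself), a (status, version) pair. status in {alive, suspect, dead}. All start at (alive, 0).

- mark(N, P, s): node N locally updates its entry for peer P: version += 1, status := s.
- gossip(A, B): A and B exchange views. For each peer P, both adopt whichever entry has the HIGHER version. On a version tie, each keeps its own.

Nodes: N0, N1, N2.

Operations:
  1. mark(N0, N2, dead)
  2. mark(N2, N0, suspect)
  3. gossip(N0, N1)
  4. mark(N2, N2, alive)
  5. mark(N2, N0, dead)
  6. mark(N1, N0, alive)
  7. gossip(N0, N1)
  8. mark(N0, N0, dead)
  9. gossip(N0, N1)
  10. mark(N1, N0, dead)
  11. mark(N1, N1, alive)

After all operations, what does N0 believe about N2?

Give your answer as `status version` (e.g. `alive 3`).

Op 1: N0 marks N2=dead -> (dead,v1)
Op 2: N2 marks N0=suspect -> (suspect,v1)
Op 3: gossip N0<->N1 -> N0.N0=(alive,v0) N0.N1=(alive,v0) N0.N2=(dead,v1) | N1.N0=(alive,v0) N1.N1=(alive,v0) N1.N2=(dead,v1)
Op 4: N2 marks N2=alive -> (alive,v1)
Op 5: N2 marks N0=dead -> (dead,v2)
Op 6: N1 marks N0=alive -> (alive,v1)
Op 7: gossip N0<->N1 -> N0.N0=(alive,v1) N0.N1=(alive,v0) N0.N2=(dead,v1) | N1.N0=(alive,v1) N1.N1=(alive,v0) N1.N2=(dead,v1)
Op 8: N0 marks N0=dead -> (dead,v2)
Op 9: gossip N0<->N1 -> N0.N0=(dead,v2) N0.N1=(alive,v0) N0.N2=(dead,v1) | N1.N0=(dead,v2) N1.N1=(alive,v0) N1.N2=(dead,v1)
Op 10: N1 marks N0=dead -> (dead,v3)
Op 11: N1 marks N1=alive -> (alive,v1)

Answer: dead 1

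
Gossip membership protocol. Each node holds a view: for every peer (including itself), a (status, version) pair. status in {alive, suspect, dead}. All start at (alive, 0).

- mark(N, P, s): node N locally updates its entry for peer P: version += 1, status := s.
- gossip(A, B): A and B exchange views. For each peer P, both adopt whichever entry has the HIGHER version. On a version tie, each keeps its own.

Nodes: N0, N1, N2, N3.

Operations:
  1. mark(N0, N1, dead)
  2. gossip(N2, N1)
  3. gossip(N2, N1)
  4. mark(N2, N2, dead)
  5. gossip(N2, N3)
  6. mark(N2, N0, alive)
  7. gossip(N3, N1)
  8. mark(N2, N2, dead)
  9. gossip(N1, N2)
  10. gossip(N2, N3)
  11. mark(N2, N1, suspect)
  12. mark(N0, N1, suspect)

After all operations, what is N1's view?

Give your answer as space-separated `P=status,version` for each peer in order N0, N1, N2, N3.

Answer: N0=alive,1 N1=alive,0 N2=dead,2 N3=alive,0

Derivation:
Op 1: N0 marks N1=dead -> (dead,v1)
Op 2: gossip N2<->N1 -> N2.N0=(alive,v0) N2.N1=(alive,v0) N2.N2=(alive,v0) N2.N3=(alive,v0) | N1.N0=(alive,v0) N1.N1=(alive,v0) N1.N2=(alive,v0) N1.N3=(alive,v0)
Op 3: gossip N2<->N1 -> N2.N0=(alive,v0) N2.N1=(alive,v0) N2.N2=(alive,v0) N2.N3=(alive,v0) | N1.N0=(alive,v0) N1.N1=(alive,v0) N1.N2=(alive,v0) N1.N3=(alive,v0)
Op 4: N2 marks N2=dead -> (dead,v1)
Op 5: gossip N2<->N3 -> N2.N0=(alive,v0) N2.N1=(alive,v0) N2.N2=(dead,v1) N2.N3=(alive,v0) | N3.N0=(alive,v0) N3.N1=(alive,v0) N3.N2=(dead,v1) N3.N3=(alive,v0)
Op 6: N2 marks N0=alive -> (alive,v1)
Op 7: gossip N3<->N1 -> N3.N0=(alive,v0) N3.N1=(alive,v0) N3.N2=(dead,v1) N3.N3=(alive,v0) | N1.N0=(alive,v0) N1.N1=(alive,v0) N1.N2=(dead,v1) N1.N3=(alive,v0)
Op 8: N2 marks N2=dead -> (dead,v2)
Op 9: gossip N1<->N2 -> N1.N0=(alive,v1) N1.N1=(alive,v0) N1.N2=(dead,v2) N1.N3=(alive,v0) | N2.N0=(alive,v1) N2.N1=(alive,v0) N2.N2=(dead,v2) N2.N3=(alive,v0)
Op 10: gossip N2<->N3 -> N2.N0=(alive,v1) N2.N1=(alive,v0) N2.N2=(dead,v2) N2.N3=(alive,v0) | N3.N0=(alive,v1) N3.N1=(alive,v0) N3.N2=(dead,v2) N3.N3=(alive,v0)
Op 11: N2 marks N1=suspect -> (suspect,v1)
Op 12: N0 marks N1=suspect -> (suspect,v2)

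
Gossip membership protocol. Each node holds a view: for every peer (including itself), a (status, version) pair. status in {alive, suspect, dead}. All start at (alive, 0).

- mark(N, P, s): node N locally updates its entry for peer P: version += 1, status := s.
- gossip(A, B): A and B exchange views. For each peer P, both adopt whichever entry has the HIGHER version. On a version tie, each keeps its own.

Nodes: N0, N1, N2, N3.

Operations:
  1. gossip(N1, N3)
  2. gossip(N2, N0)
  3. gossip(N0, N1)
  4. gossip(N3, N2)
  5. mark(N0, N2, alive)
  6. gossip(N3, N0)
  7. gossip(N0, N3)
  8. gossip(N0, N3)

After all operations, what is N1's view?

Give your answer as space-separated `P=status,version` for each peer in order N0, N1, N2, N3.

Op 1: gossip N1<->N3 -> N1.N0=(alive,v0) N1.N1=(alive,v0) N1.N2=(alive,v0) N1.N3=(alive,v0) | N3.N0=(alive,v0) N3.N1=(alive,v0) N3.N2=(alive,v0) N3.N3=(alive,v0)
Op 2: gossip N2<->N0 -> N2.N0=(alive,v0) N2.N1=(alive,v0) N2.N2=(alive,v0) N2.N3=(alive,v0) | N0.N0=(alive,v0) N0.N1=(alive,v0) N0.N2=(alive,v0) N0.N3=(alive,v0)
Op 3: gossip N0<->N1 -> N0.N0=(alive,v0) N0.N1=(alive,v0) N0.N2=(alive,v0) N0.N3=(alive,v0) | N1.N0=(alive,v0) N1.N1=(alive,v0) N1.N2=(alive,v0) N1.N3=(alive,v0)
Op 4: gossip N3<->N2 -> N3.N0=(alive,v0) N3.N1=(alive,v0) N3.N2=(alive,v0) N3.N3=(alive,v0) | N2.N0=(alive,v0) N2.N1=(alive,v0) N2.N2=(alive,v0) N2.N3=(alive,v0)
Op 5: N0 marks N2=alive -> (alive,v1)
Op 6: gossip N3<->N0 -> N3.N0=(alive,v0) N3.N1=(alive,v0) N3.N2=(alive,v1) N3.N3=(alive,v0) | N0.N0=(alive,v0) N0.N1=(alive,v0) N0.N2=(alive,v1) N0.N3=(alive,v0)
Op 7: gossip N0<->N3 -> N0.N0=(alive,v0) N0.N1=(alive,v0) N0.N2=(alive,v1) N0.N3=(alive,v0) | N3.N0=(alive,v0) N3.N1=(alive,v0) N3.N2=(alive,v1) N3.N3=(alive,v0)
Op 8: gossip N0<->N3 -> N0.N0=(alive,v0) N0.N1=(alive,v0) N0.N2=(alive,v1) N0.N3=(alive,v0) | N3.N0=(alive,v0) N3.N1=(alive,v0) N3.N2=(alive,v1) N3.N3=(alive,v0)

Answer: N0=alive,0 N1=alive,0 N2=alive,0 N3=alive,0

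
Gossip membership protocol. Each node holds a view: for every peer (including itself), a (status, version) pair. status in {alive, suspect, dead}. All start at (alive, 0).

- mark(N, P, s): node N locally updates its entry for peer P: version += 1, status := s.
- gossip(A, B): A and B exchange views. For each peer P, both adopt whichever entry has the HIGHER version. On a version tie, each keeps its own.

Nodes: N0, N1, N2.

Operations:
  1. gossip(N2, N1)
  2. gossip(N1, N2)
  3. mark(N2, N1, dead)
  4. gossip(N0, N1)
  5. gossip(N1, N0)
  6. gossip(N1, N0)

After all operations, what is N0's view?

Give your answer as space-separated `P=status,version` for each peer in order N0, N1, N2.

Answer: N0=alive,0 N1=alive,0 N2=alive,0

Derivation:
Op 1: gossip N2<->N1 -> N2.N0=(alive,v0) N2.N1=(alive,v0) N2.N2=(alive,v0) | N1.N0=(alive,v0) N1.N1=(alive,v0) N1.N2=(alive,v0)
Op 2: gossip N1<->N2 -> N1.N0=(alive,v0) N1.N1=(alive,v0) N1.N2=(alive,v0) | N2.N0=(alive,v0) N2.N1=(alive,v0) N2.N2=(alive,v0)
Op 3: N2 marks N1=dead -> (dead,v1)
Op 4: gossip N0<->N1 -> N0.N0=(alive,v0) N0.N1=(alive,v0) N0.N2=(alive,v0) | N1.N0=(alive,v0) N1.N1=(alive,v0) N1.N2=(alive,v0)
Op 5: gossip N1<->N0 -> N1.N0=(alive,v0) N1.N1=(alive,v0) N1.N2=(alive,v0) | N0.N0=(alive,v0) N0.N1=(alive,v0) N0.N2=(alive,v0)
Op 6: gossip N1<->N0 -> N1.N0=(alive,v0) N1.N1=(alive,v0) N1.N2=(alive,v0) | N0.N0=(alive,v0) N0.N1=(alive,v0) N0.N2=(alive,v0)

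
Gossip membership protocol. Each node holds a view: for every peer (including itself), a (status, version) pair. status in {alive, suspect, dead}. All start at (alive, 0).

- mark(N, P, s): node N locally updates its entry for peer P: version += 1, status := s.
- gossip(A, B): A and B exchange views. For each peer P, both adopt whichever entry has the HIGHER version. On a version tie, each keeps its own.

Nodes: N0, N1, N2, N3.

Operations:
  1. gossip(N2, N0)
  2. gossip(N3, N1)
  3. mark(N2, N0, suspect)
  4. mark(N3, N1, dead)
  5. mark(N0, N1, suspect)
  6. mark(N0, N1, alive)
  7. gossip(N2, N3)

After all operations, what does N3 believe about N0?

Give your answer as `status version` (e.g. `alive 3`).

Answer: suspect 1

Derivation:
Op 1: gossip N2<->N0 -> N2.N0=(alive,v0) N2.N1=(alive,v0) N2.N2=(alive,v0) N2.N3=(alive,v0) | N0.N0=(alive,v0) N0.N1=(alive,v0) N0.N2=(alive,v0) N0.N3=(alive,v0)
Op 2: gossip N3<->N1 -> N3.N0=(alive,v0) N3.N1=(alive,v0) N3.N2=(alive,v0) N3.N3=(alive,v0) | N1.N0=(alive,v0) N1.N1=(alive,v0) N1.N2=(alive,v0) N1.N3=(alive,v0)
Op 3: N2 marks N0=suspect -> (suspect,v1)
Op 4: N3 marks N1=dead -> (dead,v1)
Op 5: N0 marks N1=suspect -> (suspect,v1)
Op 6: N0 marks N1=alive -> (alive,v2)
Op 7: gossip N2<->N3 -> N2.N0=(suspect,v1) N2.N1=(dead,v1) N2.N2=(alive,v0) N2.N3=(alive,v0) | N3.N0=(suspect,v1) N3.N1=(dead,v1) N3.N2=(alive,v0) N3.N3=(alive,v0)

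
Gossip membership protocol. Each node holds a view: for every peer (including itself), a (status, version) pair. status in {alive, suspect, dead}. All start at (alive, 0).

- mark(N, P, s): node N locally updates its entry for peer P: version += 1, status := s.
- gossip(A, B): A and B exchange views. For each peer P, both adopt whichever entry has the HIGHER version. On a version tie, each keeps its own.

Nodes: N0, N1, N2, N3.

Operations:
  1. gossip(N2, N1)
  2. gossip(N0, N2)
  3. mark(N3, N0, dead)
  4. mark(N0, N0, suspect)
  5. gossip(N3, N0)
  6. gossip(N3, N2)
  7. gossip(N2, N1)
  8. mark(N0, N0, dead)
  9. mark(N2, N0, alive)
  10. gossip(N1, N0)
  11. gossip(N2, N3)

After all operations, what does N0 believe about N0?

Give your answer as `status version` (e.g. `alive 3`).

Op 1: gossip N2<->N1 -> N2.N0=(alive,v0) N2.N1=(alive,v0) N2.N2=(alive,v0) N2.N3=(alive,v0) | N1.N0=(alive,v0) N1.N1=(alive,v0) N1.N2=(alive,v0) N1.N3=(alive,v0)
Op 2: gossip N0<->N2 -> N0.N0=(alive,v0) N0.N1=(alive,v0) N0.N2=(alive,v0) N0.N3=(alive,v0) | N2.N0=(alive,v0) N2.N1=(alive,v0) N2.N2=(alive,v0) N2.N3=(alive,v0)
Op 3: N3 marks N0=dead -> (dead,v1)
Op 4: N0 marks N0=suspect -> (suspect,v1)
Op 5: gossip N3<->N0 -> N3.N0=(dead,v1) N3.N1=(alive,v0) N3.N2=(alive,v0) N3.N3=(alive,v0) | N0.N0=(suspect,v1) N0.N1=(alive,v0) N0.N2=(alive,v0) N0.N3=(alive,v0)
Op 6: gossip N3<->N2 -> N3.N0=(dead,v1) N3.N1=(alive,v0) N3.N2=(alive,v0) N3.N3=(alive,v0) | N2.N0=(dead,v1) N2.N1=(alive,v0) N2.N2=(alive,v0) N2.N3=(alive,v0)
Op 7: gossip N2<->N1 -> N2.N0=(dead,v1) N2.N1=(alive,v0) N2.N2=(alive,v0) N2.N3=(alive,v0) | N1.N0=(dead,v1) N1.N1=(alive,v0) N1.N2=(alive,v0) N1.N3=(alive,v0)
Op 8: N0 marks N0=dead -> (dead,v2)
Op 9: N2 marks N0=alive -> (alive,v2)
Op 10: gossip N1<->N0 -> N1.N0=(dead,v2) N1.N1=(alive,v0) N1.N2=(alive,v0) N1.N3=(alive,v0) | N0.N0=(dead,v2) N0.N1=(alive,v0) N0.N2=(alive,v0) N0.N3=(alive,v0)
Op 11: gossip N2<->N3 -> N2.N0=(alive,v2) N2.N1=(alive,v0) N2.N2=(alive,v0) N2.N3=(alive,v0) | N3.N0=(alive,v2) N3.N1=(alive,v0) N3.N2=(alive,v0) N3.N3=(alive,v0)

Answer: dead 2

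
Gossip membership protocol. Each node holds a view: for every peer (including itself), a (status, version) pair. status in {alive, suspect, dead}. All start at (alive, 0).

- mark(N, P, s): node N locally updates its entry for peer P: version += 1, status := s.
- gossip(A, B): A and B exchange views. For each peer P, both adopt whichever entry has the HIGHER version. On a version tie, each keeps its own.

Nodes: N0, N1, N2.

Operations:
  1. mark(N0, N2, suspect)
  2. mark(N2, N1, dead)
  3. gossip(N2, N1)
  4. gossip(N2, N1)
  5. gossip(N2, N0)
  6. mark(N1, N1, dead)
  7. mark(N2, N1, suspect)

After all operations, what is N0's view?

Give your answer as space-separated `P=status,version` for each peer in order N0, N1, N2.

Op 1: N0 marks N2=suspect -> (suspect,v1)
Op 2: N2 marks N1=dead -> (dead,v1)
Op 3: gossip N2<->N1 -> N2.N0=(alive,v0) N2.N1=(dead,v1) N2.N2=(alive,v0) | N1.N0=(alive,v0) N1.N1=(dead,v1) N1.N2=(alive,v0)
Op 4: gossip N2<->N1 -> N2.N0=(alive,v0) N2.N1=(dead,v1) N2.N2=(alive,v0) | N1.N0=(alive,v0) N1.N1=(dead,v1) N1.N2=(alive,v0)
Op 5: gossip N2<->N0 -> N2.N0=(alive,v0) N2.N1=(dead,v1) N2.N2=(suspect,v1) | N0.N0=(alive,v0) N0.N1=(dead,v1) N0.N2=(suspect,v1)
Op 6: N1 marks N1=dead -> (dead,v2)
Op 7: N2 marks N1=suspect -> (suspect,v2)

Answer: N0=alive,0 N1=dead,1 N2=suspect,1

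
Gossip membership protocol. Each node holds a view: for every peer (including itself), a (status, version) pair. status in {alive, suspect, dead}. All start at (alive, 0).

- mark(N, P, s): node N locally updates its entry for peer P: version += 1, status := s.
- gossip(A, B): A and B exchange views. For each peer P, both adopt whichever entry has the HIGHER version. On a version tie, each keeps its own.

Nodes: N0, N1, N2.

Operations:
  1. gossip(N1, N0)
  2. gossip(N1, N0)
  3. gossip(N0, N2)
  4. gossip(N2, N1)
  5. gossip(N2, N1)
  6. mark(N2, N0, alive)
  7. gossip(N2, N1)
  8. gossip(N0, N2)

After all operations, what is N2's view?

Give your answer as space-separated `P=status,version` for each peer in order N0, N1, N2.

Op 1: gossip N1<->N0 -> N1.N0=(alive,v0) N1.N1=(alive,v0) N1.N2=(alive,v0) | N0.N0=(alive,v0) N0.N1=(alive,v0) N0.N2=(alive,v0)
Op 2: gossip N1<->N0 -> N1.N0=(alive,v0) N1.N1=(alive,v0) N1.N2=(alive,v0) | N0.N0=(alive,v0) N0.N1=(alive,v0) N0.N2=(alive,v0)
Op 3: gossip N0<->N2 -> N0.N0=(alive,v0) N0.N1=(alive,v0) N0.N2=(alive,v0) | N2.N0=(alive,v0) N2.N1=(alive,v0) N2.N2=(alive,v0)
Op 4: gossip N2<->N1 -> N2.N0=(alive,v0) N2.N1=(alive,v0) N2.N2=(alive,v0) | N1.N0=(alive,v0) N1.N1=(alive,v0) N1.N2=(alive,v0)
Op 5: gossip N2<->N1 -> N2.N0=(alive,v0) N2.N1=(alive,v0) N2.N2=(alive,v0) | N1.N0=(alive,v0) N1.N1=(alive,v0) N1.N2=(alive,v0)
Op 6: N2 marks N0=alive -> (alive,v1)
Op 7: gossip N2<->N1 -> N2.N0=(alive,v1) N2.N1=(alive,v0) N2.N2=(alive,v0) | N1.N0=(alive,v1) N1.N1=(alive,v0) N1.N2=(alive,v0)
Op 8: gossip N0<->N2 -> N0.N0=(alive,v1) N0.N1=(alive,v0) N0.N2=(alive,v0) | N2.N0=(alive,v1) N2.N1=(alive,v0) N2.N2=(alive,v0)

Answer: N0=alive,1 N1=alive,0 N2=alive,0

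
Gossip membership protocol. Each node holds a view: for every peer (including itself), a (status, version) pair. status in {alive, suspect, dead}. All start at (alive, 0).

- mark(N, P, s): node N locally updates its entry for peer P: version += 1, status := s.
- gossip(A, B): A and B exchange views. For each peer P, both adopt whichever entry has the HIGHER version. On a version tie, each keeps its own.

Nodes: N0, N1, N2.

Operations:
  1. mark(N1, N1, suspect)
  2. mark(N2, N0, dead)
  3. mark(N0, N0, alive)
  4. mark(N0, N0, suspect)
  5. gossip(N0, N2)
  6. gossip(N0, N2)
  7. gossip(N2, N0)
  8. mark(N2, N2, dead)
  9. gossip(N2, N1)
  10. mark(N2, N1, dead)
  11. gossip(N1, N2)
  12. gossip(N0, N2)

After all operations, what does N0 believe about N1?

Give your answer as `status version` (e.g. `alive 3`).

Op 1: N1 marks N1=suspect -> (suspect,v1)
Op 2: N2 marks N0=dead -> (dead,v1)
Op 3: N0 marks N0=alive -> (alive,v1)
Op 4: N0 marks N0=suspect -> (suspect,v2)
Op 5: gossip N0<->N2 -> N0.N0=(suspect,v2) N0.N1=(alive,v0) N0.N2=(alive,v0) | N2.N0=(suspect,v2) N2.N1=(alive,v0) N2.N2=(alive,v0)
Op 6: gossip N0<->N2 -> N0.N0=(suspect,v2) N0.N1=(alive,v0) N0.N2=(alive,v0) | N2.N0=(suspect,v2) N2.N1=(alive,v0) N2.N2=(alive,v0)
Op 7: gossip N2<->N0 -> N2.N0=(suspect,v2) N2.N1=(alive,v0) N2.N2=(alive,v0) | N0.N0=(suspect,v2) N0.N1=(alive,v0) N0.N2=(alive,v0)
Op 8: N2 marks N2=dead -> (dead,v1)
Op 9: gossip N2<->N1 -> N2.N0=(suspect,v2) N2.N1=(suspect,v1) N2.N2=(dead,v1) | N1.N0=(suspect,v2) N1.N1=(suspect,v1) N1.N2=(dead,v1)
Op 10: N2 marks N1=dead -> (dead,v2)
Op 11: gossip N1<->N2 -> N1.N0=(suspect,v2) N1.N1=(dead,v2) N1.N2=(dead,v1) | N2.N0=(suspect,v2) N2.N1=(dead,v2) N2.N2=(dead,v1)
Op 12: gossip N0<->N2 -> N0.N0=(suspect,v2) N0.N1=(dead,v2) N0.N2=(dead,v1) | N2.N0=(suspect,v2) N2.N1=(dead,v2) N2.N2=(dead,v1)

Answer: dead 2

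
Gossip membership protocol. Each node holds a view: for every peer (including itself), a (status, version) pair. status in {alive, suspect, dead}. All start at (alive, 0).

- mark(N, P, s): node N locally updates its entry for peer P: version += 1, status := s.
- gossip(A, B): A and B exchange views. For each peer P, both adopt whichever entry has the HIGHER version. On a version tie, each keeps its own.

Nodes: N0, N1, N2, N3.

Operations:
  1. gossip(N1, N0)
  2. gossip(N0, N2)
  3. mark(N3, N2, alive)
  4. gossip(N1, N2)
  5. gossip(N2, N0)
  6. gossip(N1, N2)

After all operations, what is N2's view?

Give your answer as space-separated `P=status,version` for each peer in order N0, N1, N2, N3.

Answer: N0=alive,0 N1=alive,0 N2=alive,0 N3=alive,0

Derivation:
Op 1: gossip N1<->N0 -> N1.N0=(alive,v0) N1.N1=(alive,v0) N1.N2=(alive,v0) N1.N3=(alive,v0) | N0.N0=(alive,v0) N0.N1=(alive,v0) N0.N2=(alive,v0) N0.N3=(alive,v0)
Op 2: gossip N0<->N2 -> N0.N0=(alive,v0) N0.N1=(alive,v0) N0.N2=(alive,v0) N0.N3=(alive,v0) | N2.N0=(alive,v0) N2.N1=(alive,v0) N2.N2=(alive,v0) N2.N3=(alive,v0)
Op 3: N3 marks N2=alive -> (alive,v1)
Op 4: gossip N1<->N2 -> N1.N0=(alive,v0) N1.N1=(alive,v0) N1.N2=(alive,v0) N1.N3=(alive,v0) | N2.N0=(alive,v0) N2.N1=(alive,v0) N2.N2=(alive,v0) N2.N3=(alive,v0)
Op 5: gossip N2<->N0 -> N2.N0=(alive,v0) N2.N1=(alive,v0) N2.N2=(alive,v0) N2.N3=(alive,v0) | N0.N0=(alive,v0) N0.N1=(alive,v0) N0.N2=(alive,v0) N0.N3=(alive,v0)
Op 6: gossip N1<->N2 -> N1.N0=(alive,v0) N1.N1=(alive,v0) N1.N2=(alive,v0) N1.N3=(alive,v0) | N2.N0=(alive,v0) N2.N1=(alive,v0) N2.N2=(alive,v0) N2.N3=(alive,v0)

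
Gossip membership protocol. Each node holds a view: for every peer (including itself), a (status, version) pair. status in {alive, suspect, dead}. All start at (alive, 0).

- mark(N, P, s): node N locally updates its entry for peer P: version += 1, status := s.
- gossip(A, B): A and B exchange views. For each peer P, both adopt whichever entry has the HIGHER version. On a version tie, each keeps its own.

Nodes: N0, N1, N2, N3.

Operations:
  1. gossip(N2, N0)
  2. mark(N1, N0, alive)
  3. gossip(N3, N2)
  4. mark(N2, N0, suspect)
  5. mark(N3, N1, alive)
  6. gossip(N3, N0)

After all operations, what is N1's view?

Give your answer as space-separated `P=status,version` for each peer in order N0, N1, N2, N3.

Op 1: gossip N2<->N0 -> N2.N0=(alive,v0) N2.N1=(alive,v0) N2.N2=(alive,v0) N2.N3=(alive,v0) | N0.N0=(alive,v0) N0.N1=(alive,v0) N0.N2=(alive,v0) N0.N3=(alive,v0)
Op 2: N1 marks N0=alive -> (alive,v1)
Op 3: gossip N3<->N2 -> N3.N0=(alive,v0) N3.N1=(alive,v0) N3.N2=(alive,v0) N3.N3=(alive,v0) | N2.N0=(alive,v0) N2.N1=(alive,v0) N2.N2=(alive,v0) N2.N3=(alive,v0)
Op 4: N2 marks N0=suspect -> (suspect,v1)
Op 5: N3 marks N1=alive -> (alive,v1)
Op 6: gossip N3<->N0 -> N3.N0=(alive,v0) N3.N1=(alive,v1) N3.N2=(alive,v0) N3.N3=(alive,v0) | N0.N0=(alive,v0) N0.N1=(alive,v1) N0.N2=(alive,v0) N0.N3=(alive,v0)

Answer: N0=alive,1 N1=alive,0 N2=alive,0 N3=alive,0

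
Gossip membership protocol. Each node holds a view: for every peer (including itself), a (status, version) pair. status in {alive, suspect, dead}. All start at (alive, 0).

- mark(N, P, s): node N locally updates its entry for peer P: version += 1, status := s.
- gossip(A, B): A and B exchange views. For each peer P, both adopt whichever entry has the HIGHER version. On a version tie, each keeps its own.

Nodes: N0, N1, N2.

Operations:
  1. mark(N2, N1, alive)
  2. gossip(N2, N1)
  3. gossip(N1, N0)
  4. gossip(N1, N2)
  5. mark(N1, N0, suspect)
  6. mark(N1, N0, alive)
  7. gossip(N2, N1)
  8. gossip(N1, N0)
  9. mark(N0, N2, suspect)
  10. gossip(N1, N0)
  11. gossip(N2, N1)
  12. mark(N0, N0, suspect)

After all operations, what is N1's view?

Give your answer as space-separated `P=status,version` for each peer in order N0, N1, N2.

Op 1: N2 marks N1=alive -> (alive,v1)
Op 2: gossip N2<->N1 -> N2.N0=(alive,v0) N2.N1=(alive,v1) N2.N2=(alive,v0) | N1.N0=(alive,v0) N1.N1=(alive,v1) N1.N2=(alive,v0)
Op 3: gossip N1<->N0 -> N1.N0=(alive,v0) N1.N1=(alive,v1) N1.N2=(alive,v0) | N0.N0=(alive,v0) N0.N1=(alive,v1) N0.N2=(alive,v0)
Op 4: gossip N1<->N2 -> N1.N0=(alive,v0) N1.N1=(alive,v1) N1.N2=(alive,v0) | N2.N0=(alive,v0) N2.N1=(alive,v1) N2.N2=(alive,v0)
Op 5: N1 marks N0=suspect -> (suspect,v1)
Op 6: N1 marks N0=alive -> (alive,v2)
Op 7: gossip N2<->N1 -> N2.N0=(alive,v2) N2.N1=(alive,v1) N2.N2=(alive,v0) | N1.N0=(alive,v2) N1.N1=(alive,v1) N1.N2=(alive,v0)
Op 8: gossip N1<->N0 -> N1.N0=(alive,v2) N1.N1=(alive,v1) N1.N2=(alive,v0) | N0.N0=(alive,v2) N0.N1=(alive,v1) N0.N2=(alive,v0)
Op 9: N0 marks N2=suspect -> (suspect,v1)
Op 10: gossip N1<->N0 -> N1.N0=(alive,v2) N1.N1=(alive,v1) N1.N2=(suspect,v1) | N0.N0=(alive,v2) N0.N1=(alive,v1) N0.N2=(suspect,v1)
Op 11: gossip N2<->N1 -> N2.N0=(alive,v2) N2.N1=(alive,v1) N2.N2=(suspect,v1) | N1.N0=(alive,v2) N1.N1=(alive,v1) N1.N2=(suspect,v1)
Op 12: N0 marks N0=suspect -> (suspect,v3)

Answer: N0=alive,2 N1=alive,1 N2=suspect,1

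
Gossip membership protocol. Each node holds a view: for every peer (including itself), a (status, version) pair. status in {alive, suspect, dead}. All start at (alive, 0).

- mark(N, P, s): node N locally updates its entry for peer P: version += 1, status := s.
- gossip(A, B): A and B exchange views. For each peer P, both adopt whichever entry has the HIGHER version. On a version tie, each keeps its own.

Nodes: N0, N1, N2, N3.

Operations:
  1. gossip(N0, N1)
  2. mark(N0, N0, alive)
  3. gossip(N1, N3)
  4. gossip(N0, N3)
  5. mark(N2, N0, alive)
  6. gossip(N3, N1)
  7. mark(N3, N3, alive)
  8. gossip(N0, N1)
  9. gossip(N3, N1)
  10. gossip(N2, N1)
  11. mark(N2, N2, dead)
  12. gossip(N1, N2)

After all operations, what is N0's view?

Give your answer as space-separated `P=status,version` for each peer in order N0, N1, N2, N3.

Answer: N0=alive,1 N1=alive,0 N2=alive,0 N3=alive,0

Derivation:
Op 1: gossip N0<->N1 -> N0.N0=(alive,v0) N0.N1=(alive,v0) N0.N2=(alive,v0) N0.N3=(alive,v0) | N1.N0=(alive,v0) N1.N1=(alive,v0) N1.N2=(alive,v0) N1.N3=(alive,v0)
Op 2: N0 marks N0=alive -> (alive,v1)
Op 3: gossip N1<->N3 -> N1.N0=(alive,v0) N1.N1=(alive,v0) N1.N2=(alive,v0) N1.N3=(alive,v0) | N3.N0=(alive,v0) N3.N1=(alive,v0) N3.N2=(alive,v0) N3.N3=(alive,v0)
Op 4: gossip N0<->N3 -> N0.N0=(alive,v1) N0.N1=(alive,v0) N0.N2=(alive,v0) N0.N3=(alive,v0) | N3.N0=(alive,v1) N3.N1=(alive,v0) N3.N2=(alive,v0) N3.N3=(alive,v0)
Op 5: N2 marks N0=alive -> (alive,v1)
Op 6: gossip N3<->N1 -> N3.N0=(alive,v1) N3.N1=(alive,v0) N3.N2=(alive,v0) N3.N3=(alive,v0) | N1.N0=(alive,v1) N1.N1=(alive,v0) N1.N2=(alive,v0) N1.N3=(alive,v0)
Op 7: N3 marks N3=alive -> (alive,v1)
Op 8: gossip N0<->N1 -> N0.N0=(alive,v1) N0.N1=(alive,v0) N0.N2=(alive,v0) N0.N3=(alive,v0) | N1.N0=(alive,v1) N1.N1=(alive,v0) N1.N2=(alive,v0) N1.N3=(alive,v0)
Op 9: gossip N3<->N1 -> N3.N0=(alive,v1) N3.N1=(alive,v0) N3.N2=(alive,v0) N3.N3=(alive,v1) | N1.N0=(alive,v1) N1.N1=(alive,v0) N1.N2=(alive,v0) N1.N3=(alive,v1)
Op 10: gossip N2<->N1 -> N2.N0=(alive,v1) N2.N1=(alive,v0) N2.N2=(alive,v0) N2.N3=(alive,v1) | N1.N0=(alive,v1) N1.N1=(alive,v0) N1.N2=(alive,v0) N1.N3=(alive,v1)
Op 11: N2 marks N2=dead -> (dead,v1)
Op 12: gossip N1<->N2 -> N1.N0=(alive,v1) N1.N1=(alive,v0) N1.N2=(dead,v1) N1.N3=(alive,v1) | N2.N0=(alive,v1) N2.N1=(alive,v0) N2.N2=(dead,v1) N2.N3=(alive,v1)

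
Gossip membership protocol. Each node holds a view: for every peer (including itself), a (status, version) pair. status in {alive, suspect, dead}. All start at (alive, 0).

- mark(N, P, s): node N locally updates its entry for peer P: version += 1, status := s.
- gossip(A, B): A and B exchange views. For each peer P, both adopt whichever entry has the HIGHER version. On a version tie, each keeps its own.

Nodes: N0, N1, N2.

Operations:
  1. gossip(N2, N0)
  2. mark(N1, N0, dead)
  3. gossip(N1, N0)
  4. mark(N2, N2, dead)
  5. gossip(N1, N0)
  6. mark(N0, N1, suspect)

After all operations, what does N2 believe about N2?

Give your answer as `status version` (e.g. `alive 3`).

Answer: dead 1

Derivation:
Op 1: gossip N2<->N0 -> N2.N0=(alive,v0) N2.N1=(alive,v0) N2.N2=(alive,v0) | N0.N0=(alive,v0) N0.N1=(alive,v0) N0.N2=(alive,v0)
Op 2: N1 marks N0=dead -> (dead,v1)
Op 3: gossip N1<->N0 -> N1.N0=(dead,v1) N1.N1=(alive,v0) N1.N2=(alive,v0) | N0.N0=(dead,v1) N0.N1=(alive,v0) N0.N2=(alive,v0)
Op 4: N2 marks N2=dead -> (dead,v1)
Op 5: gossip N1<->N0 -> N1.N0=(dead,v1) N1.N1=(alive,v0) N1.N2=(alive,v0) | N0.N0=(dead,v1) N0.N1=(alive,v0) N0.N2=(alive,v0)
Op 6: N0 marks N1=suspect -> (suspect,v1)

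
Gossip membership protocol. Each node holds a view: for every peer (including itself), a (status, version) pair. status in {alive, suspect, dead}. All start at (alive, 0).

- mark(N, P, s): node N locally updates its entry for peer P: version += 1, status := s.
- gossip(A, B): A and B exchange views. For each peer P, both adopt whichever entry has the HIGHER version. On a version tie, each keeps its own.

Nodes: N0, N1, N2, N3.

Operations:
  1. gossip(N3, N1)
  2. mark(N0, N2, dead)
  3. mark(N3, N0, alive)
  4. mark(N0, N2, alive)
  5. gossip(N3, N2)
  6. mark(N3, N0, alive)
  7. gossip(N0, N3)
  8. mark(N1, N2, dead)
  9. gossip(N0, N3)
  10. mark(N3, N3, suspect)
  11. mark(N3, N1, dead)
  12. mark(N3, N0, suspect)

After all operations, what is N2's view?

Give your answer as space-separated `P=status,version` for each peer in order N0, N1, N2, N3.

Op 1: gossip N3<->N1 -> N3.N0=(alive,v0) N3.N1=(alive,v0) N3.N2=(alive,v0) N3.N3=(alive,v0) | N1.N0=(alive,v0) N1.N1=(alive,v0) N1.N2=(alive,v0) N1.N3=(alive,v0)
Op 2: N0 marks N2=dead -> (dead,v1)
Op 3: N3 marks N0=alive -> (alive,v1)
Op 4: N0 marks N2=alive -> (alive,v2)
Op 5: gossip N3<->N2 -> N3.N0=(alive,v1) N3.N1=(alive,v0) N3.N2=(alive,v0) N3.N3=(alive,v0) | N2.N0=(alive,v1) N2.N1=(alive,v0) N2.N2=(alive,v0) N2.N3=(alive,v0)
Op 6: N3 marks N0=alive -> (alive,v2)
Op 7: gossip N0<->N3 -> N0.N0=(alive,v2) N0.N1=(alive,v0) N0.N2=(alive,v2) N0.N3=(alive,v0) | N3.N0=(alive,v2) N3.N1=(alive,v0) N3.N2=(alive,v2) N3.N3=(alive,v0)
Op 8: N1 marks N2=dead -> (dead,v1)
Op 9: gossip N0<->N3 -> N0.N0=(alive,v2) N0.N1=(alive,v0) N0.N2=(alive,v2) N0.N3=(alive,v0) | N3.N0=(alive,v2) N3.N1=(alive,v0) N3.N2=(alive,v2) N3.N3=(alive,v0)
Op 10: N3 marks N3=suspect -> (suspect,v1)
Op 11: N3 marks N1=dead -> (dead,v1)
Op 12: N3 marks N0=suspect -> (suspect,v3)

Answer: N0=alive,1 N1=alive,0 N2=alive,0 N3=alive,0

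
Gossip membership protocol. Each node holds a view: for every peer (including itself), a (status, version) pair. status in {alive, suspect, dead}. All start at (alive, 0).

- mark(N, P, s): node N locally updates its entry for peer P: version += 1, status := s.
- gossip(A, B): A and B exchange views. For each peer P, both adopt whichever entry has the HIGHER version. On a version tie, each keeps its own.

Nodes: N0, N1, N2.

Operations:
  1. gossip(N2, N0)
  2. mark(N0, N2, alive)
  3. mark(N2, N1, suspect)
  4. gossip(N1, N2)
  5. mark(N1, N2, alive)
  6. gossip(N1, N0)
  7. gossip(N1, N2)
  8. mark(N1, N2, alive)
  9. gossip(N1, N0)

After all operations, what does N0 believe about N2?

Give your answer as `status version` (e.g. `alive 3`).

Op 1: gossip N2<->N0 -> N2.N0=(alive,v0) N2.N1=(alive,v0) N2.N2=(alive,v0) | N0.N0=(alive,v0) N0.N1=(alive,v0) N0.N2=(alive,v0)
Op 2: N0 marks N2=alive -> (alive,v1)
Op 3: N2 marks N1=suspect -> (suspect,v1)
Op 4: gossip N1<->N2 -> N1.N0=(alive,v0) N1.N1=(suspect,v1) N1.N2=(alive,v0) | N2.N0=(alive,v0) N2.N1=(suspect,v1) N2.N2=(alive,v0)
Op 5: N1 marks N2=alive -> (alive,v1)
Op 6: gossip N1<->N0 -> N1.N0=(alive,v0) N1.N1=(suspect,v1) N1.N2=(alive,v1) | N0.N0=(alive,v0) N0.N1=(suspect,v1) N0.N2=(alive,v1)
Op 7: gossip N1<->N2 -> N1.N0=(alive,v0) N1.N1=(suspect,v1) N1.N2=(alive,v1) | N2.N0=(alive,v0) N2.N1=(suspect,v1) N2.N2=(alive,v1)
Op 8: N1 marks N2=alive -> (alive,v2)
Op 9: gossip N1<->N0 -> N1.N0=(alive,v0) N1.N1=(suspect,v1) N1.N2=(alive,v2) | N0.N0=(alive,v0) N0.N1=(suspect,v1) N0.N2=(alive,v2)

Answer: alive 2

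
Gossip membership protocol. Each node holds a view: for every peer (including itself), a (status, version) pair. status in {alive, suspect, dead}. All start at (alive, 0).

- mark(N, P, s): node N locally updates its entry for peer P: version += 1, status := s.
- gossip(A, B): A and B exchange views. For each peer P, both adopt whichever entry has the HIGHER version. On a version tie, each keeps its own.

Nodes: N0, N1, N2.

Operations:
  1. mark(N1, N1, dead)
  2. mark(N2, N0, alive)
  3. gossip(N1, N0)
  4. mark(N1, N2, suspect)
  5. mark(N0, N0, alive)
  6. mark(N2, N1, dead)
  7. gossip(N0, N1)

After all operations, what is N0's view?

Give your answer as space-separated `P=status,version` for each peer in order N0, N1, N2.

Op 1: N1 marks N1=dead -> (dead,v1)
Op 2: N2 marks N0=alive -> (alive,v1)
Op 3: gossip N1<->N0 -> N1.N0=(alive,v0) N1.N1=(dead,v1) N1.N2=(alive,v0) | N0.N0=(alive,v0) N0.N1=(dead,v1) N0.N2=(alive,v0)
Op 4: N1 marks N2=suspect -> (suspect,v1)
Op 5: N0 marks N0=alive -> (alive,v1)
Op 6: N2 marks N1=dead -> (dead,v1)
Op 7: gossip N0<->N1 -> N0.N0=(alive,v1) N0.N1=(dead,v1) N0.N2=(suspect,v1) | N1.N0=(alive,v1) N1.N1=(dead,v1) N1.N2=(suspect,v1)

Answer: N0=alive,1 N1=dead,1 N2=suspect,1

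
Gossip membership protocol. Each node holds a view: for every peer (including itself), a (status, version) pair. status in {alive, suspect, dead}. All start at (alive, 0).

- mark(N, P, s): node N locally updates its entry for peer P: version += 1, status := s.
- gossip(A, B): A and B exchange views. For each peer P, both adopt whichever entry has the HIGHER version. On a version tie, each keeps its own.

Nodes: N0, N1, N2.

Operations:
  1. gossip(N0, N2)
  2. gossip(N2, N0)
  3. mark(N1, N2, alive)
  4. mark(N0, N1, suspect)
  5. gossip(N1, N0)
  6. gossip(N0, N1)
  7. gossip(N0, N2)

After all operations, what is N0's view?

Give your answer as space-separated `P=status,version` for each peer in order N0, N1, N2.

Answer: N0=alive,0 N1=suspect,1 N2=alive,1

Derivation:
Op 1: gossip N0<->N2 -> N0.N0=(alive,v0) N0.N1=(alive,v0) N0.N2=(alive,v0) | N2.N0=(alive,v0) N2.N1=(alive,v0) N2.N2=(alive,v0)
Op 2: gossip N2<->N0 -> N2.N0=(alive,v0) N2.N1=(alive,v0) N2.N2=(alive,v0) | N0.N0=(alive,v0) N0.N1=(alive,v0) N0.N2=(alive,v0)
Op 3: N1 marks N2=alive -> (alive,v1)
Op 4: N0 marks N1=suspect -> (suspect,v1)
Op 5: gossip N1<->N0 -> N1.N0=(alive,v0) N1.N1=(suspect,v1) N1.N2=(alive,v1) | N0.N0=(alive,v0) N0.N1=(suspect,v1) N0.N2=(alive,v1)
Op 6: gossip N0<->N1 -> N0.N0=(alive,v0) N0.N1=(suspect,v1) N0.N2=(alive,v1) | N1.N0=(alive,v0) N1.N1=(suspect,v1) N1.N2=(alive,v1)
Op 7: gossip N0<->N2 -> N0.N0=(alive,v0) N0.N1=(suspect,v1) N0.N2=(alive,v1) | N2.N0=(alive,v0) N2.N1=(suspect,v1) N2.N2=(alive,v1)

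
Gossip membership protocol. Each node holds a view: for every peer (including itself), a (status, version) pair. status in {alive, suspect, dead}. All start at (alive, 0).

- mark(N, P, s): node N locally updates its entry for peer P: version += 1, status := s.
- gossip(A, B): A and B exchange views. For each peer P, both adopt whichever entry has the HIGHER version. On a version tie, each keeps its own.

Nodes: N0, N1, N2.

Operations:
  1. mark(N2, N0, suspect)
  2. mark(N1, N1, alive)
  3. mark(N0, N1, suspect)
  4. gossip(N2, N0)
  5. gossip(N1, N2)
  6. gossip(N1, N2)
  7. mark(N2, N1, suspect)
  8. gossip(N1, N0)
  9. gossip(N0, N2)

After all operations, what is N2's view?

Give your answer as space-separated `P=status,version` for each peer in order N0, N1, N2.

Answer: N0=suspect,1 N1=suspect,2 N2=alive,0

Derivation:
Op 1: N2 marks N0=suspect -> (suspect,v1)
Op 2: N1 marks N1=alive -> (alive,v1)
Op 3: N0 marks N1=suspect -> (suspect,v1)
Op 4: gossip N2<->N0 -> N2.N0=(suspect,v1) N2.N1=(suspect,v1) N2.N2=(alive,v0) | N0.N0=(suspect,v1) N0.N1=(suspect,v1) N0.N2=(alive,v0)
Op 5: gossip N1<->N2 -> N1.N0=(suspect,v1) N1.N1=(alive,v1) N1.N2=(alive,v0) | N2.N0=(suspect,v1) N2.N1=(suspect,v1) N2.N2=(alive,v0)
Op 6: gossip N1<->N2 -> N1.N0=(suspect,v1) N1.N1=(alive,v1) N1.N2=(alive,v0) | N2.N0=(suspect,v1) N2.N1=(suspect,v1) N2.N2=(alive,v0)
Op 7: N2 marks N1=suspect -> (suspect,v2)
Op 8: gossip N1<->N0 -> N1.N0=(suspect,v1) N1.N1=(alive,v1) N1.N2=(alive,v0) | N0.N0=(suspect,v1) N0.N1=(suspect,v1) N0.N2=(alive,v0)
Op 9: gossip N0<->N2 -> N0.N0=(suspect,v1) N0.N1=(suspect,v2) N0.N2=(alive,v0) | N2.N0=(suspect,v1) N2.N1=(suspect,v2) N2.N2=(alive,v0)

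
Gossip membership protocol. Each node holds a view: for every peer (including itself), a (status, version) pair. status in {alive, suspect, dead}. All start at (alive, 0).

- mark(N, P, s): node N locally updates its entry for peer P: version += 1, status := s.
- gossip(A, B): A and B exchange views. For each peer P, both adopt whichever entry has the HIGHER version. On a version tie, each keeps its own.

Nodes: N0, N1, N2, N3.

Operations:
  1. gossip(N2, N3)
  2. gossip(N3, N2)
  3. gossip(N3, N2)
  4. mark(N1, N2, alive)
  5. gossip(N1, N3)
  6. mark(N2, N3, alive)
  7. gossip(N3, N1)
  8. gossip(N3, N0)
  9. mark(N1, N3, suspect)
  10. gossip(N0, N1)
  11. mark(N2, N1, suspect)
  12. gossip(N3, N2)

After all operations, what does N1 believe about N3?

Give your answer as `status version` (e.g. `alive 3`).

Op 1: gossip N2<->N3 -> N2.N0=(alive,v0) N2.N1=(alive,v0) N2.N2=(alive,v0) N2.N3=(alive,v0) | N3.N0=(alive,v0) N3.N1=(alive,v0) N3.N2=(alive,v0) N3.N3=(alive,v0)
Op 2: gossip N3<->N2 -> N3.N0=(alive,v0) N3.N1=(alive,v0) N3.N2=(alive,v0) N3.N3=(alive,v0) | N2.N0=(alive,v0) N2.N1=(alive,v0) N2.N2=(alive,v0) N2.N3=(alive,v0)
Op 3: gossip N3<->N2 -> N3.N0=(alive,v0) N3.N1=(alive,v0) N3.N2=(alive,v0) N3.N3=(alive,v0) | N2.N0=(alive,v0) N2.N1=(alive,v0) N2.N2=(alive,v0) N2.N3=(alive,v0)
Op 4: N1 marks N2=alive -> (alive,v1)
Op 5: gossip N1<->N3 -> N1.N0=(alive,v0) N1.N1=(alive,v0) N1.N2=(alive,v1) N1.N3=(alive,v0) | N3.N0=(alive,v0) N3.N1=(alive,v0) N3.N2=(alive,v1) N3.N3=(alive,v0)
Op 6: N2 marks N3=alive -> (alive,v1)
Op 7: gossip N3<->N1 -> N3.N0=(alive,v0) N3.N1=(alive,v0) N3.N2=(alive,v1) N3.N3=(alive,v0) | N1.N0=(alive,v0) N1.N1=(alive,v0) N1.N2=(alive,v1) N1.N3=(alive,v0)
Op 8: gossip N3<->N0 -> N3.N0=(alive,v0) N3.N1=(alive,v0) N3.N2=(alive,v1) N3.N3=(alive,v0) | N0.N0=(alive,v0) N0.N1=(alive,v0) N0.N2=(alive,v1) N0.N3=(alive,v0)
Op 9: N1 marks N3=suspect -> (suspect,v1)
Op 10: gossip N0<->N1 -> N0.N0=(alive,v0) N0.N1=(alive,v0) N0.N2=(alive,v1) N0.N3=(suspect,v1) | N1.N0=(alive,v0) N1.N1=(alive,v0) N1.N2=(alive,v1) N1.N3=(suspect,v1)
Op 11: N2 marks N1=suspect -> (suspect,v1)
Op 12: gossip N3<->N2 -> N3.N0=(alive,v0) N3.N1=(suspect,v1) N3.N2=(alive,v1) N3.N3=(alive,v1) | N2.N0=(alive,v0) N2.N1=(suspect,v1) N2.N2=(alive,v1) N2.N3=(alive,v1)

Answer: suspect 1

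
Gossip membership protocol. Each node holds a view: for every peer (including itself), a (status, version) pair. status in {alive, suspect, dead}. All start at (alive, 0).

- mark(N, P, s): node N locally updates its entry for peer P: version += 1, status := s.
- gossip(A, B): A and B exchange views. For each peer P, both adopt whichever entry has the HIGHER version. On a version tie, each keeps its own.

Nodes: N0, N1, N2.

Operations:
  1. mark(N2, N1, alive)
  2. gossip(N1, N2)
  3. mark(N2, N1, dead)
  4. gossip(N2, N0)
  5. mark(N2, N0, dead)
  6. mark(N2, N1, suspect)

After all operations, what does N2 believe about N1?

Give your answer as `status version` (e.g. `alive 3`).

Answer: suspect 3

Derivation:
Op 1: N2 marks N1=alive -> (alive,v1)
Op 2: gossip N1<->N2 -> N1.N0=(alive,v0) N1.N1=(alive,v1) N1.N2=(alive,v0) | N2.N0=(alive,v0) N2.N1=(alive,v1) N2.N2=(alive,v0)
Op 3: N2 marks N1=dead -> (dead,v2)
Op 4: gossip N2<->N0 -> N2.N0=(alive,v0) N2.N1=(dead,v2) N2.N2=(alive,v0) | N0.N0=(alive,v0) N0.N1=(dead,v2) N0.N2=(alive,v0)
Op 5: N2 marks N0=dead -> (dead,v1)
Op 6: N2 marks N1=suspect -> (suspect,v3)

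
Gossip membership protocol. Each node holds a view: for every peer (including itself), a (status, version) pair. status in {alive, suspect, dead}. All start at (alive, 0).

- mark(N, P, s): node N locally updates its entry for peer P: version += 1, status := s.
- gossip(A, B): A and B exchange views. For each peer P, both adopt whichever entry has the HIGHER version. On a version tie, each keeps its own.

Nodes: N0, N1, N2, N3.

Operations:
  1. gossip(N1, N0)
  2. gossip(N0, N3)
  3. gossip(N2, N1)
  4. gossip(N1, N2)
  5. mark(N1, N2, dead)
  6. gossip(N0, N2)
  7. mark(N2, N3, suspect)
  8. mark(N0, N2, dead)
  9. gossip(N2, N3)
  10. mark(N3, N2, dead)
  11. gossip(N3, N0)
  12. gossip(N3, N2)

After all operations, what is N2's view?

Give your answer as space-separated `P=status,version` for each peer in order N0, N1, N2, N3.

Answer: N0=alive,0 N1=alive,0 N2=dead,1 N3=suspect,1

Derivation:
Op 1: gossip N1<->N0 -> N1.N0=(alive,v0) N1.N1=(alive,v0) N1.N2=(alive,v0) N1.N3=(alive,v0) | N0.N0=(alive,v0) N0.N1=(alive,v0) N0.N2=(alive,v0) N0.N3=(alive,v0)
Op 2: gossip N0<->N3 -> N0.N0=(alive,v0) N0.N1=(alive,v0) N0.N2=(alive,v0) N0.N3=(alive,v0) | N3.N0=(alive,v0) N3.N1=(alive,v0) N3.N2=(alive,v0) N3.N3=(alive,v0)
Op 3: gossip N2<->N1 -> N2.N0=(alive,v0) N2.N1=(alive,v0) N2.N2=(alive,v0) N2.N3=(alive,v0) | N1.N0=(alive,v0) N1.N1=(alive,v0) N1.N2=(alive,v0) N1.N3=(alive,v0)
Op 4: gossip N1<->N2 -> N1.N0=(alive,v0) N1.N1=(alive,v0) N1.N2=(alive,v0) N1.N3=(alive,v0) | N2.N0=(alive,v0) N2.N1=(alive,v0) N2.N2=(alive,v0) N2.N3=(alive,v0)
Op 5: N1 marks N2=dead -> (dead,v1)
Op 6: gossip N0<->N2 -> N0.N0=(alive,v0) N0.N1=(alive,v0) N0.N2=(alive,v0) N0.N3=(alive,v0) | N2.N0=(alive,v0) N2.N1=(alive,v0) N2.N2=(alive,v0) N2.N3=(alive,v0)
Op 7: N2 marks N3=suspect -> (suspect,v1)
Op 8: N0 marks N2=dead -> (dead,v1)
Op 9: gossip N2<->N3 -> N2.N0=(alive,v0) N2.N1=(alive,v0) N2.N2=(alive,v0) N2.N3=(suspect,v1) | N3.N0=(alive,v0) N3.N1=(alive,v0) N3.N2=(alive,v0) N3.N3=(suspect,v1)
Op 10: N3 marks N2=dead -> (dead,v1)
Op 11: gossip N3<->N0 -> N3.N0=(alive,v0) N3.N1=(alive,v0) N3.N2=(dead,v1) N3.N3=(suspect,v1) | N0.N0=(alive,v0) N0.N1=(alive,v0) N0.N2=(dead,v1) N0.N3=(suspect,v1)
Op 12: gossip N3<->N2 -> N3.N0=(alive,v0) N3.N1=(alive,v0) N3.N2=(dead,v1) N3.N3=(suspect,v1) | N2.N0=(alive,v0) N2.N1=(alive,v0) N2.N2=(dead,v1) N2.N3=(suspect,v1)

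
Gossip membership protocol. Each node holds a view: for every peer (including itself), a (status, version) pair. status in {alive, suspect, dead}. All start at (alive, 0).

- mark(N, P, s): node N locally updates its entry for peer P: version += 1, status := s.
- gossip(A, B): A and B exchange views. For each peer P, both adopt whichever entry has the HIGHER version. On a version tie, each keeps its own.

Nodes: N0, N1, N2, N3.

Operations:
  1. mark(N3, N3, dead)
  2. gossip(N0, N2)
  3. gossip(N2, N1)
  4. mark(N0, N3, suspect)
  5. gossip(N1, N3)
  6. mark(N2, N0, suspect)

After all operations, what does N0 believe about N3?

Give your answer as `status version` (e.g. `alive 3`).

Op 1: N3 marks N3=dead -> (dead,v1)
Op 2: gossip N0<->N2 -> N0.N0=(alive,v0) N0.N1=(alive,v0) N0.N2=(alive,v0) N0.N3=(alive,v0) | N2.N0=(alive,v0) N2.N1=(alive,v0) N2.N2=(alive,v0) N2.N3=(alive,v0)
Op 3: gossip N2<->N1 -> N2.N0=(alive,v0) N2.N1=(alive,v0) N2.N2=(alive,v0) N2.N3=(alive,v0) | N1.N0=(alive,v0) N1.N1=(alive,v0) N1.N2=(alive,v0) N1.N3=(alive,v0)
Op 4: N0 marks N3=suspect -> (suspect,v1)
Op 5: gossip N1<->N3 -> N1.N0=(alive,v0) N1.N1=(alive,v0) N1.N2=(alive,v0) N1.N3=(dead,v1) | N3.N0=(alive,v0) N3.N1=(alive,v0) N3.N2=(alive,v0) N3.N3=(dead,v1)
Op 6: N2 marks N0=suspect -> (suspect,v1)

Answer: suspect 1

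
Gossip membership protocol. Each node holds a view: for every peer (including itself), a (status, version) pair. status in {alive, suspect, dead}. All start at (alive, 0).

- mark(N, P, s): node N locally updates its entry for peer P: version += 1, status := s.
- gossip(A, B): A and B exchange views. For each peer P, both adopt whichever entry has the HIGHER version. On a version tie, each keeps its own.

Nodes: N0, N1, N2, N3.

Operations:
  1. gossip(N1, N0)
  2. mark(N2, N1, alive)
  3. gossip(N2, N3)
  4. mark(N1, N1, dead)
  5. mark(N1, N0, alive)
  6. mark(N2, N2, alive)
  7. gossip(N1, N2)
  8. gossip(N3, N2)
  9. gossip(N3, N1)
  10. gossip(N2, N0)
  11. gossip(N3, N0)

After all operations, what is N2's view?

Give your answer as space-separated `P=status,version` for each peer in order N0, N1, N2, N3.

Op 1: gossip N1<->N0 -> N1.N0=(alive,v0) N1.N1=(alive,v0) N1.N2=(alive,v0) N1.N3=(alive,v0) | N0.N0=(alive,v0) N0.N1=(alive,v0) N0.N2=(alive,v0) N0.N3=(alive,v0)
Op 2: N2 marks N1=alive -> (alive,v1)
Op 3: gossip N2<->N3 -> N2.N0=(alive,v0) N2.N1=(alive,v1) N2.N2=(alive,v0) N2.N3=(alive,v0) | N3.N0=(alive,v0) N3.N1=(alive,v1) N3.N2=(alive,v0) N3.N3=(alive,v0)
Op 4: N1 marks N1=dead -> (dead,v1)
Op 5: N1 marks N0=alive -> (alive,v1)
Op 6: N2 marks N2=alive -> (alive,v1)
Op 7: gossip N1<->N2 -> N1.N0=(alive,v1) N1.N1=(dead,v1) N1.N2=(alive,v1) N1.N3=(alive,v0) | N2.N0=(alive,v1) N2.N1=(alive,v1) N2.N2=(alive,v1) N2.N3=(alive,v0)
Op 8: gossip N3<->N2 -> N3.N0=(alive,v1) N3.N1=(alive,v1) N3.N2=(alive,v1) N3.N3=(alive,v0) | N2.N0=(alive,v1) N2.N1=(alive,v1) N2.N2=(alive,v1) N2.N3=(alive,v0)
Op 9: gossip N3<->N1 -> N3.N0=(alive,v1) N3.N1=(alive,v1) N3.N2=(alive,v1) N3.N3=(alive,v0) | N1.N0=(alive,v1) N1.N1=(dead,v1) N1.N2=(alive,v1) N1.N3=(alive,v0)
Op 10: gossip N2<->N0 -> N2.N0=(alive,v1) N2.N1=(alive,v1) N2.N2=(alive,v1) N2.N3=(alive,v0) | N0.N0=(alive,v1) N0.N1=(alive,v1) N0.N2=(alive,v1) N0.N3=(alive,v0)
Op 11: gossip N3<->N0 -> N3.N0=(alive,v1) N3.N1=(alive,v1) N3.N2=(alive,v1) N3.N3=(alive,v0) | N0.N0=(alive,v1) N0.N1=(alive,v1) N0.N2=(alive,v1) N0.N3=(alive,v0)

Answer: N0=alive,1 N1=alive,1 N2=alive,1 N3=alive,0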